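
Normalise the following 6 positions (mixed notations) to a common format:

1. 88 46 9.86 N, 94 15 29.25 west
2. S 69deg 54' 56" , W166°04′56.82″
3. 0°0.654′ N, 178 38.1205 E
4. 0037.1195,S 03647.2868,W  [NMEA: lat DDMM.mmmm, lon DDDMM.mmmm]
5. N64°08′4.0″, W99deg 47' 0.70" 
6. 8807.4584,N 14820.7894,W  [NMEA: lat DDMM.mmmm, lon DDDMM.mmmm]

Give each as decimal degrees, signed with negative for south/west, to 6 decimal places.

1. 88.769406, -94.258125
2. -69.915556, -166.082450
3. 0.010900, 178.635342
4. -0.618658, -36.788113
5. 64.134444, -99.783528
6. 88.124307, -148.346490

Point 1:
  Lat: 46′ + 9.86″ = 46.16433′; 88 + 46.16433/60 = 88.7694056
  N → positive
  Longitude: 15′ + 29.25″ = 15.48750′; 94 + 15.48750/60 = 94.2581250
  W ⇒ negate
Point 2:
  Lat: 69° + 54/60 + 56/3600 = 69 + 0.900000 + 0.015556 = 69.9155556
  S → negative
  Longitude: 166 + 4/60 + 56.82/3600 = 166.0824500
  W ⇒ negate
Point 3:
  φ: 0.654′ = 0.010900°; total 0.0109000
  N → positive
  Lon: 38.1205′ = 0.635342°; total 178.6353417
  E ⇒ keep positive
Point 4:
  φ: split at 2 digits → 00° and 37.1195′; 0 + 37.1195/60 = 0.6186583
  S → negative
  Lon: split at 3 digits → 036° and 47.2868′; 36 + 47.2868/60 = 36.7881133
  W → negative
Point 5:
  φ: 8′ + 4″ = 8.06667′; 64 + 8.06667/60 = 64.1344444
  N ⇒ keep positive
  Lon: 99 + 47/60 + 0.7/3600 = 99.7835278
  hemisphere W, so the sign is −
Point 6:
  Lat: split at 2 digits → 88° and 7.4584′; 88 + 7.4584/60 = 88.1243067
  N → positive
  Lon: split at 3 digits → 148° and 20.7894′; 148 + 20.7894/60 = 148.3464900
  W → negative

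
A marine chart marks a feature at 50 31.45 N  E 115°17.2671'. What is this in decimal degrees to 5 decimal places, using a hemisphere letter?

50.52417° N, 115.28779° E

Lat: 31.45′ = 0.524167°; total 50.524167
Longitude: 17.2671′ = 0.287785°; total 115.287785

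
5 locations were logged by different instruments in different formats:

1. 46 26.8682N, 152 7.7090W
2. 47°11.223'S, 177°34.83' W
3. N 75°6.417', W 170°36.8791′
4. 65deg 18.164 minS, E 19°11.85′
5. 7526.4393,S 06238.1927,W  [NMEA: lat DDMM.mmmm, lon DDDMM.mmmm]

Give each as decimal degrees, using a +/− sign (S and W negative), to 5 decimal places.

Point 1:
  φ: 46 + 26.8682/60 = 46.447803
  N → positive
  Lon: 152 + 7.709/60 = 152.128483
  hemisphere W, so the sign is −
Point 2:
  φ: 11.223′ = 0.187050°; total 47.187050
  S ⇒ negate
  λ: 177 + 34.83/60 = 177.580500
  W → negative
Point 3:
  φ: 75 + 6.417/60 = 75.106950
  N ⇒ keep positive
  Longitude: 36.8791′ = 0.614652°; total 170.614652
  W ⇒ negate
Point 4:
  φ: 65 + 18.164/60 = 65.302733
  hemisphere S, so the sign is −
  Lon: 19 + 11.85/60 = 19.197500
  E → positive
Point 5:
  Lat: split at 2 digits → 75° and 26.4393′; 75 + 26.4393/60 = 75.440655
  S → negative
  Lon: degrees = first 3 digits = 62, minutes = 38.1927; 62 + 38.1927/60 = 62.636545
  hemisphere W, so the sign is −

1. 46.44780, -152.12848
2. -47.18705, -177.58050
3. 75.10695, -170.61465
4. -65.30273, 19.19750
5. -75.44066, -62.63655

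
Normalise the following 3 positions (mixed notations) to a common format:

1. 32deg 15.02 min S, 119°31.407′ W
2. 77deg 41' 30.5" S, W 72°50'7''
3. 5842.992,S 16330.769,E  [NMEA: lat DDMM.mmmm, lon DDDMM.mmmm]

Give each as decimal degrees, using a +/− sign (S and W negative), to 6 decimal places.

1. -32.250333, -119.523450
2. -77.691806, -72.835278
3. -58.716533, 163.512817

Point 1:
  φ: 15.02′ = 0.250333°; total 32.2503333
  S → negative
  λ: 119 + 31.407/60 = 119.5234500
  W ⇒ negate
Point 2:
  Lat: 77° + 41/60 + 30.5/3600 = 77 + 0.683333 + 0.008472 = 77.6918056
  S → negative
  Lon: 72° + 50/60 + 7/3600 = 72 + 0.833333 + 0.001944 = 72.8352778
  W ⇒ negate
Point 3:
  Latitude: split at 2 digits → 58° and 42.992′; 58 + 42.992/60 = 58.7165333
  S ⇒ negate
  λ: degrees = first 3 digits = 163, minutes = 30.769; 163 + 30.769/60 = 163.5128167
  E → positive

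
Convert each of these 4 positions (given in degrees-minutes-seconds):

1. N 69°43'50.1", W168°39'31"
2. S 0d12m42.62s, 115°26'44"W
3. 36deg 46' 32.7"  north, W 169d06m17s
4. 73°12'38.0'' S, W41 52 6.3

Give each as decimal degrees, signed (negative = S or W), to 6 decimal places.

1. 69.730583, -168.658611
2. -0.211839, -115.445556
3. 36.775750, -169.104722
4. -73.210556, -41.868417

Point 1:
  Lat: 69° + 43/60 + 50.1/3600 = 69 + 0.716667 + 0.013917 = 69.7305833
  N ⇒ keep positive
  Longitude: 168 + 39/60 + 31/3600 = 168.6586111
  hemisphere W, so the sign is −
Point 2:
  Lat: 12′ + 42.62″ = 12.71033′; 0 + 12.71033/60 = 0.2118389
  S → negative
  λ: 26′ + 44″ = 26.73333′; 115 + 26.73333/60 = 115.4455556
  W → negative
Point 3:
  Latitude: 46′ + 32.7″ = 46.54500′; 36 + 46.54500/60 = 36.7757500
  N → positive
  Longitude: 169 + 6/60 + 17/3600 = 169.1047222
  W ⇒ negate
Point 4:
  Latitude: 73 + 12/60 + 38/3600 = 73.2105556
  S → negative
  Lon: 41 + 52/60 + 6.3/3600 = 41.8684167
  W ⇒ negate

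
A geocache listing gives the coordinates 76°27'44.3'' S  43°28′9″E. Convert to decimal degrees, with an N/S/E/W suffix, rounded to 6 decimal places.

76.462306° S, 43.469167° E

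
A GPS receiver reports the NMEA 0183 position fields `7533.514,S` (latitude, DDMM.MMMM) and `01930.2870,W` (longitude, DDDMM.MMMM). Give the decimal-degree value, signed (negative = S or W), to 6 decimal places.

φ: degrees = first 2 digits = 75, minutes = 33.514; 75 + 33.514/60 = 75.5585667
hemisphere S, so the sign is −
λ: split at 3 digits → 019° and 30.287′; 19 + 30.287/60 = 19.5047833
W → negative

-75.558567, -19.504783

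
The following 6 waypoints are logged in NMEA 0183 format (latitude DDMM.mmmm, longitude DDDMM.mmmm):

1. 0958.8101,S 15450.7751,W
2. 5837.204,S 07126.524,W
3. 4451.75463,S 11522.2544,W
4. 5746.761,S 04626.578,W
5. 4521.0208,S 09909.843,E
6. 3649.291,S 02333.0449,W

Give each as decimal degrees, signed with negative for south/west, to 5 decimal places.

1. -9.98017, -154.84625
2. -58.62007, -71.44207
3. -44.86258, -115.37091
4. -57.77935, -46.44297
5. -45.35035, 99.16405
6. -36.82152, -23.55075

Point 1:
  Latitude: split at 2 digits → 09° and 58.8101′; 9 + 58.8101/60 = 9.980168
  S → negative
  Longitude: split at 3 digits → 154° and 50.7751′; 154 + 50.7751/60 = 154.846252
  hemisphere W, so the sign is −
Point 2:
  Latitude: split at 2 digits → 58° and 37.204′; 58 + 37.204/60 = 58.620067
  hemisphere S, so the sign is −
  Longitude: split at 3 digits → 071° and 26.524′; 71 + 26.524/60 = 71.442067
  hemisphere W, so the sign is −
Point 3:
  Lat: degrees = first 2 digits = 44, minutes = 51.75463; 44 + 51.75463/60 = 44.862577
  S ⇒ negate
  Longitude: split at 3 digits → 115° and 22.2544′; 115 + 22.2544/60 = 115.370907
  W ⇒ negate
Point 4:
  Latitude: split at 2 digits → 57° and 46.761′; 57 + 46.761/60 = 57.779350
  S ⇒ negate
  Lon: split at 3 digits → 046° and 26.578′; 46 + 26.578/60 = 46.442967
  hemisphere W, so the sign is −
Point 5:
  Latitude: split at 2 digits → 45° and 21.0208′; 45 + 21.0208/60 = 45.350347
  S → negative
  Lon: degrees = first 3 digits = 99, minutes = 9.843; 99 + 9.843/60 = 99.164050
  E → positive
Point 6:
  Lat: degrees = first 2 digits = 36, minutes = 49.291; 36 + 49.291/60 = 36.821517
  hemisphere S, so the sign is −
  Longitude: degrees = first 3 digits = 23, minutes = 33.0449; 23 + 33.0449/60 = 23.550748
  hemisphere W, so the sign is −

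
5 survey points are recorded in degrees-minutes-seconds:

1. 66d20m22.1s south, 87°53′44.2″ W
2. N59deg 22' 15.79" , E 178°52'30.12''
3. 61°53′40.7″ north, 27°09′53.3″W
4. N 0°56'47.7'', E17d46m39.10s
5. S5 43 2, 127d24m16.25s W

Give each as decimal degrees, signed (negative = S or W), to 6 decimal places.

1. -66.339472, -87.895611
2. 59.371053, 178.875033
3. 61.894639, -27.164806
4. 0.946583, 17.777528
5. -5.717222, -127.404514

Point 1:
  φ: 66° + 20/60 + 22.1/3600 = 66 + 0.333333 + 0.006139 = 66.3394722
  S → negative
  Lon: 87 + 53/60 + 44.2/3600 = 87.8956111
  W ⇒ negate
Point 2:
  φ: 59 + 22/60 + 15.79/3600 = 59.3710528
  N → positive
  Lon: 178° + 52/60 + 30.12/3600 = 178 + 0.866667 + 0.008367 = 178.8750333
  E → positive
Point 3:
  Latitude: 61 + 53/60 + 40.7/3600 = 61.8946389
  N ⇒ keep positive
  Lon: 27 + 9/60 + 53.3/3600 = 27.1648056
  hemisphere W, so the sign is −
Point 4:
  φ: 0° + 56/60 + 47.7/3600 = 0 + 0.933333 + 0.013250 = 0.9465833
  N → positive
  Lon: 17 + 46/60 + 39.1/3600 = 17.7775278
  E ⇒ keep positive
Point 5:
  Latitude: 5 + 43/60 + 2/3600 = 5.7172222
  S ⇒ negate
  λ: 127° + 24/60 + 16.25/3600 = 127 + 0.400000 + 0.004514 = 127.4045139
  W → negative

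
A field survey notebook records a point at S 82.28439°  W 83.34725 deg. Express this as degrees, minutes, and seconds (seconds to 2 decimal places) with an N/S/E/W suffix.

82°17′3.80″ S, 83°20′50.10″ W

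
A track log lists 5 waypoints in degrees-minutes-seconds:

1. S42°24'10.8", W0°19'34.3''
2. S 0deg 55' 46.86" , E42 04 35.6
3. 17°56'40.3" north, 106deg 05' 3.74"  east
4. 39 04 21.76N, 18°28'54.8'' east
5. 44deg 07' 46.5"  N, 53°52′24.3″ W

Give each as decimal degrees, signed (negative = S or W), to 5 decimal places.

Point 1:
  Latitude: 24′ + 10.8″ = 24.18000′; 42 + 24.18000/60 = 42.403000
  S ⇒ negate
  Lon: 19′ + 34.3″ = 19.57167′; 0 + 19.57167/60 = 0.326194
  W → negative
Point 2:
  φ: 0 + 55/60 + 46.86/3600 = 0.929683
  S → negative
  Longitude: 42 + 4/60 + 35.6/3600 = 42.076556
  E ⇒ keep positive
Point 3:
  φ: 17° + 56/60 + 40.3/3600 = 17 + 0.933333 + 0.011194 = 17.944528
  N ⇒ keep positive
  Lon: 5′ + 3.74″ = 5.06233′; 106 + 5.06233/60 = 106.084372
  E ⇒ keep positive
Point 4:
  Lat: 39 + 4/60 + 21.76/3600 = 39.072711
  N ⇒ keep positive
  Longitude: 18° + 28/60 + 54.8/3600 = 18 + 0.466667 + 0.015222 = 18.481889
  E ⇒ keep positive
Point 5:
  Lat: 44 + 7/60 + 46.5/3600 = 44.129583
  N → positive
  λ: 53° + 52/60 + 24.3/3600 = 53 + 0.866667 + 0.006750 = 53.873417
  W → negative

1. -42.40300, -0.32619
2. -0.92968, 42.07656
3. 17.94453, 106.08437
4. 39.07271, 18.48189
5. 44.12958, -53.87342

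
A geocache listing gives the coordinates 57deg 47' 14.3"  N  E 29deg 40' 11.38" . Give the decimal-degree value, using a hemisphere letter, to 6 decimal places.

57.787306° N, 29.669828° E

φ: 47′ + 14.3″ = 47.23833′; 57 + 47.23833/60 = 57.7873056
Longitude: 29 + 40/60 + 11.38/3600 = 29.6698278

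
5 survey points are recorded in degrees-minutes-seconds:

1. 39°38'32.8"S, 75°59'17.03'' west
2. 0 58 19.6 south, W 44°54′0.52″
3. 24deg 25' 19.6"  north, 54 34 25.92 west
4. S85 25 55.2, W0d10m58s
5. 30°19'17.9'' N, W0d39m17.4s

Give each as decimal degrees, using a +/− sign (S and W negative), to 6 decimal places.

Point 1:
  Lat: 39 + 38/60 + 32.8/3600 = 39.6424444
  S → negative
  λ: 75 + 59/60 + 17.03/3600 = 75.9880639
  W ⇒ negate
Point 2:
  Latitude: 0 + 58/60 + 19.6/3600 = 0.9721111
  hemisphere S, so the sign is −
  Lon: 44 + 54/60 + 0.52/3600 = 44.9001444
  W → negative
Point 3:
  Lat: 24° + 25/60 + 19.6/3600 = 24 + 0.416667 + 0.005444 = 24.4221111
  N ⇒ keep positive
  λ: 54 + 34/60 + 25.92/3600 = 54.5738667
  W ⇒ negate
Point 4:
  φ: 25′ + 55.2″ = 25.92000′; 85 + 25.92000/60 = 85.4320000
  hemisphere S, so the sign is −
  λ: 10′ + 58″ = 10.96667′; 0 + 10.96667/60 = 0.1827778
  W ⇒ negate
Point 5:
  Lat: 30 + 19/60 + 17.9/3600 = 30.3216389
  N → positive
  Longitude: 0 + 39/60 + 17.4/3600 = 0.6548333
  hemisphere W, so the sign is −

1. -39.642444, -75.988064
2. -0.972111, -44.900144
3. 24.422111, -54.573867
4. -85.432000, -0.182778
5. 30.321639, -0.654833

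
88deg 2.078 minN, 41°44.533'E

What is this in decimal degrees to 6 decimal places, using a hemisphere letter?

Lat: 2.078′ = 0.034633°; total 88.0346333
λ: 44.533′ = 0.742217°; total 41.7422167

88.034633° N, 41.742217° E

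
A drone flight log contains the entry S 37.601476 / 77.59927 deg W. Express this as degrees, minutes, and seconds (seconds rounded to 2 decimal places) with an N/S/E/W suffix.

37°36′5.31″ S, 77°35′57.37″ W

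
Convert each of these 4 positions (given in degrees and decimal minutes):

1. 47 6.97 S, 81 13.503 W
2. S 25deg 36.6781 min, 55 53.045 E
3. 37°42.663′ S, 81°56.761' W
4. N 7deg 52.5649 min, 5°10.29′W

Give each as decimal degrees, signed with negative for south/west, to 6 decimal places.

Point 1:
  Latitude: 47 + 6.97/60 = 47.1161667
  S ⇒ negate
  λ: 13.503′ = 0.225050°; total 81.2250500
  hemisphere W, so the sign is −
Point 2:
  Latitude: 25 + 36.6781/60 = 25.6113017
  hemisphere S, so the sign is −
  λ: 55 + 53.045/60 = 55.8840833
  E → positive
Point 3:
  Latitude: 37 + 42.663/60 = 37.7110500
  S → negative
  Lon: 56.761′ = 0.946017°; total 81.9460167
  hemisphere W, so the sign is −
Point 4:
  Lat: 52.5649′ = 0.876082°; total 7.8760817
  N → positive
  Lon: 5 + 10.29/60 = 5.1715000
  W ⇒ negate

1. -47.116167, -81.225050
2. -25.611302, 55.884083
3. -37.711050, -81.946017
4. 7.876082, -5.171500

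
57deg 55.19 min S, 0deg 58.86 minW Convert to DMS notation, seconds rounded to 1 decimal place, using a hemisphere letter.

φ: 55.19000′ → 55′ and 0.19000 × 60 = 11.400″
Lon: fractional minutes 0.86000 × 60 = 51.600″

57°55′11.4″ S, 0°58′51.6″ W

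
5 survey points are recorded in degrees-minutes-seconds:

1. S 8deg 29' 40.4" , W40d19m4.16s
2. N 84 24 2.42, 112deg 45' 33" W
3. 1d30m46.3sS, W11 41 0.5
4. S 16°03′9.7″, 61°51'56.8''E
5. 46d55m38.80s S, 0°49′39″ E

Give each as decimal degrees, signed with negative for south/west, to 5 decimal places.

1. -8.49456, -40.31782
2. 84.40067, -112.75917
3. -1.51286, -11.68347
4. -16.05269, 61.86578
5. -46.92744, 0.82750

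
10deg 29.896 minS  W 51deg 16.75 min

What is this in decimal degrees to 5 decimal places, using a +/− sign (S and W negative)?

-10.49827, -51.27917

φ: 29.896′ = 0.498267°; total 10.498267
hemisphere S, so the sign is −
λ: 16.75′ = 0.279167°; total 51.279167
W ⇒ negate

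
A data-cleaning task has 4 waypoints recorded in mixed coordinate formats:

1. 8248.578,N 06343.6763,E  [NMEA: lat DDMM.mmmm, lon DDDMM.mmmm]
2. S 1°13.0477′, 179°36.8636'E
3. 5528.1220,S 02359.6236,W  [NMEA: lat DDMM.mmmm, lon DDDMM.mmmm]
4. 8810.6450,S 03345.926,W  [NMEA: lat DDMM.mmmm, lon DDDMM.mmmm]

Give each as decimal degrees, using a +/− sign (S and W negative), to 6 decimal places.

1. 82.809633, 63.727938
2. -1.217462, 179.614393
3. -55.468700, -23.993727
4. -88.177417, -33.765433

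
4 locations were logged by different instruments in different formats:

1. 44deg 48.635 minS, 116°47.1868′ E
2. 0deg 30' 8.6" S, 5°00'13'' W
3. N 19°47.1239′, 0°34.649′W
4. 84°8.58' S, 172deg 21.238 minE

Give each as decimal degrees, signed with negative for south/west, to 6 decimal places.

1. -44.810583, 116.786447
2. -0.502389, -5.003611
3. 19.785398, -0.577483
4. -84.143000, 172.353967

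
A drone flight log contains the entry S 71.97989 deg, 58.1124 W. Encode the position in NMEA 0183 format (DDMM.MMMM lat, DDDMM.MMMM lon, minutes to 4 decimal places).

φ: 71° + 0.979890 × 60 = 71° 58.793400′
λ: 58° + 0.112400 × 60 = 58° 6.744000′

7158.7934,S / 05806.7440,W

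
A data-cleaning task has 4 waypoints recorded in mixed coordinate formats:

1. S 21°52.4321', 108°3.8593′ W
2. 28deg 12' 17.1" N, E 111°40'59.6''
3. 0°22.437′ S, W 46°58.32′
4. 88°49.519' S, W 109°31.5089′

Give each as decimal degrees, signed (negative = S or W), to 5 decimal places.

1. -21.87387, -108.06432
2. 28.20475, 111.68322
3. -0.37395, -46.97200
4. -88.82532, -109.52515

Point 1:
  Lat: 52.4321′ = 0.873868°; total 21.873868
  hemisphere S, so the sign is −
  λ: 108 + 3.8593/60 = 108.064322
  hemisphere W, so the sign is −
Point 2:
  Latitude: 12′ + 17.1″ = 12.28500′; 28 + 12.28500/60 = 28.204750
  N → positive
  Longitude: 111° + 40/60 + 59.6/3600 = 111 + 0.666667 + 0.016556 = 111.683222
  E ⇒ keep positive
Point 3:
  φ: 0 + 22.437/60 = 0.373950
  S ⇒ negate
  Lon: 46 + 58.32/60 = 46.972000
  W ⇒ negate
Point 4:
  φ: 49.519′ = 0.825317°; total 88.825317
  hemisphere S, so the sign is −
  λ: 31.5089′ = 0.525148°; total 109.525148
  hemisphere W, so the sign is −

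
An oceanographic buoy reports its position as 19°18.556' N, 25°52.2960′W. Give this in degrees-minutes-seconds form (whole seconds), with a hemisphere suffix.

φ: 18.55600′ → 18′ and 0.55600 × 60 = 33.36″
Lon: 52.29600′ → 52′ and 0.29600 × 60 = 17.76″

19°18′33″ N, 25°52′18″ W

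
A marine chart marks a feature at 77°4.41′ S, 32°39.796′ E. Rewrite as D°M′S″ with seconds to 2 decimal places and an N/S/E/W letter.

Lat: fractional minutes 0.41000 × 60 = 24.6000″
Longitude: fractional minutes 0.79600 × 60 = 47.7600″

77°04′24.60″ S, 32°39′47.76″ E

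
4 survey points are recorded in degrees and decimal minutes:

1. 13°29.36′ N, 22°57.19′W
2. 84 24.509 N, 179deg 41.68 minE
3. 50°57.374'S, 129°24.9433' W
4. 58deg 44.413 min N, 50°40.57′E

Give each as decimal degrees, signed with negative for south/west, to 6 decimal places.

1. 13.489333, -22.953167
2. 84.408483, 179.694667
3. -50.956233, -129.415722
4. 58.740217, 50.676167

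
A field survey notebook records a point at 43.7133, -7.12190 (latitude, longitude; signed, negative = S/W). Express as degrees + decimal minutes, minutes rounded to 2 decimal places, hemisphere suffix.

43° 42.80′ N, 7° 7.31′ W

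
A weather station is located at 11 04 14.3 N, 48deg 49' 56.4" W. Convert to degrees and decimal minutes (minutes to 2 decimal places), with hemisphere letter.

11° 4.24′ N, 48° 49.94′ W

Latitude: seconds/60 = 0.23833; minutes = 4 + 0.23833 = 4.2383
Longitude: 49 + 56.4/60 = 49.9400′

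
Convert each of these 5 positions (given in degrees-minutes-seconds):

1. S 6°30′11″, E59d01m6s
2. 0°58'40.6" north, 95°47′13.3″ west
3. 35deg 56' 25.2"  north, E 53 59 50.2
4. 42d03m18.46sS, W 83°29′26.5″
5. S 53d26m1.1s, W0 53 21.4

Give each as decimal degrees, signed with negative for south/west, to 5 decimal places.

Point 1:
  Lat: 6 + 30/60 + 11/3600 = 6.503056
  S → negative
  λ: 59 + 1/60 + 6/3600 = 59.018333
  E ⇒ keep positive
Point 2:
  φ: 0 + 58/60 + 40.6/3600 = 0.977944
  N ⇒ keep positive
  Lon: 47′ + 13.3″ = 47.22167′; 95 + 47.22167/60 = 95.787028
  W → negative
Point 3:
  φ: 35 + 56/60 + 25.2/3600 = 35.940333
  N → positive
  Lon: 59′ + 50.2″ = 59.83667′; 53 + 59.83667/60 = 53.997278
  E ⇒ keep positive
Point 4:
  φ: 42 + 3/60 + 18.46/3600 = 42.055128
  S → negative
  λ: 29′ + 26.5″ = 29.44167′; 83 + 29.44167/60 = 83.490694
  W → negative
Point 5:
  Latitude: 26′ + 1.1″ = 26.01833′; 53 + 26.01833/60 = 53.433639
  S → negative
  Lon: 53′ + 21.4″ = 53.35667′; 0 + 53.35667/60 = 0.889278
  W → negative

1. -6.50306, 59.01833
2. 0.97794, -95.78703
3. 35.94033, 53.99728
4. -42.05513, -83.49069
5. -53.43364, -0.88928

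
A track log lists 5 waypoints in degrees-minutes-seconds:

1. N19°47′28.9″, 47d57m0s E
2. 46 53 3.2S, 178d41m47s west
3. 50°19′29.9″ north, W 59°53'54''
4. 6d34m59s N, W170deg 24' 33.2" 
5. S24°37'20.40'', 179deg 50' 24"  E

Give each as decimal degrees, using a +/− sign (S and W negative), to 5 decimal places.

Point 1:
  Latitude: 19 + 47/60 + 28.9/3600 = 19.791361
  N ⇒ keep positive
  Longitude: 57′ + 0″ = 57.00000′; 47 + 57.00000/60 = 47.950000
  E ⇒ keep positive
Point 2:
  Lat: 46° + 53/60 + 3.2/3600 = 46 + 0.883333 + 0.000889 = 46.884222
  hemisphere S, so the sign is −
  Longitude: 41′ + 47″ = 41.78333′; 178 + 41.78333/60 = 178.696389
  W → negative
Point 3:
  Lat: 19′ + 29.9″ = 19.49833′; 50 + 19.49833/60 = 50.324972
  N ⇒ keep positive
  Longitude: 59 + 53/60 + 54/3600 = 59.898333
  W ⇒ negate
Point 4:
  Latitude: 6° + 34/60 + 59/3600 = 6 + 0.566667 + 0.016389 = 6.583056
  N ⇒ keep positive
  λ: 24′ + 33.2″ = 24.55333′; 170 + 24.55333/60 = 170.409222
  W → negative
Point 5:
  Latitude: 37′ + 20.4″ = 37.34000′; 24 + 37.34000/60 = 24.622333
  S ⇒ negate
  Lon: 179° + 50/60 + 24/3600 = 179 + 0.833333 + 0.006667 = 179.840000
  E → positive

1. 19.79136, 47.95000
2. -46.88422, -178.69639
3. 50.32497, -59.89833
4. 6.58306, -170.40922
5. -24.62233, 179.84000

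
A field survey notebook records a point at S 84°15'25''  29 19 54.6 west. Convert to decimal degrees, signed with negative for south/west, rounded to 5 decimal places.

-84.25694, -29.33183

φ: 15′ + 25″ = 15.41667′; 84 + 15.41667/60 = 84.256944
S → negative
Longitude: 29° + 19/60 + 54.6/3600 = 29 + 0.316667 + 0.015167 = 29.331833
W → negative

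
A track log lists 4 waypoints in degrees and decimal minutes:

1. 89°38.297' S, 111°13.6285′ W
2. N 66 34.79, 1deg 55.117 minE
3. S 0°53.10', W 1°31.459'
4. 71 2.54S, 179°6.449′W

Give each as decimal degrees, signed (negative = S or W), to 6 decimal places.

1. -89.638283, -111.227142
2. 66.579833, 1.918617
3. -0.885000, -1.524317
4. -71.042333, -179.107483

Point 1:
  Latitude: 89 + 38.297/60 = 89.6382833
  S → negative
  Longitude: 111 + 13.6285/60 = 111.2271417
  hemisphere W, so the sign is −
Point 2:
  Latitude: 34.79′ = 0.579833°; total 66.5798333
  N → positive
  Lon: 55.117′ = 0.918617°; total 1.9186167
  E → positive
Point 3:
  Latitude: 0 + 53.1/60 = 0.8850000
  S → negative
  Longitude: 31.459′ = 0.524317°; total 1.5243167
  hemisphere W, so the sign is −
Point 4:
  φ: 71 + 2.54/60 = 71.0423333
  hemisphere S, so the sign is −
  Lon: 6.449′ = 0.107483°; total 179.1074833
  hemisphere W, so the sign is −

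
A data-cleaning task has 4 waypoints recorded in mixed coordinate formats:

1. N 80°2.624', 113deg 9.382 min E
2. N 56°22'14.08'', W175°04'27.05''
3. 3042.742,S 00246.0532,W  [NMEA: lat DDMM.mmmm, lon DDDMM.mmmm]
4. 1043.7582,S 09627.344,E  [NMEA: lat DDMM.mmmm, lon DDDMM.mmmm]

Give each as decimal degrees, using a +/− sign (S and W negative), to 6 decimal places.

Point 1:
  Lat: 80 + 2.624/60 = 80.0437333
  N → positive
  Lon: 9.382′ = 0.156367°; total 113.1563667
  E → positive
Point 2:
  φ: 56° + 22/60 + 14.08/3600 = 56 + 0.366667 + 0.003911 = 56.3705778
  N ⇒ keep positive
  λ: 175 + 4/60 + 27.05/3600 = 175.0741806
  W → negative
Point 3:
  Lat: split at 2 digits → 30° and 42.742′; 30 + 42.742/60 = 30.7123667
  S → negative
  Longitude: split at 3 digits → 002° and 46.0532′; 2 + 46.0532/60 = 2.7675533
  W → negative
Point 4:
  Lat: split at 2 digits → 10° and 43.7582′; 10 + 43.7582/60 = 10.7293033
  S ⇒ negate
  Longitude: degrees = first 3 digits = 96, minutes = 27.344; 96 + 27.344/60 = 96.4557333
  E → positive

1. 80.043733, 113.156367
2. 56.370578, -175.074181
3. -30.712367, -2.767553
4. -10.729303, 96.455733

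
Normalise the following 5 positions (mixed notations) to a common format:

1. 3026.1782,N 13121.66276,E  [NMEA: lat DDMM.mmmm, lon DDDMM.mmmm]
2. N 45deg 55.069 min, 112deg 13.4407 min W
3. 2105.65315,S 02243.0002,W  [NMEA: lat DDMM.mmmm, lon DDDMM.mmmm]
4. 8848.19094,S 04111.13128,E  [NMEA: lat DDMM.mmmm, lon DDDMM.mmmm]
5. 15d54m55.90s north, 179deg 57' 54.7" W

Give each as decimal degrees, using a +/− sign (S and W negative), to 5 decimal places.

Point 1:
  Latitude: split at 2 digits → 30° and 26.1782′; 30 + 26.1782/60 = 30.436303
  N ⇒ keep positive
  Longitude: degrees = first 3 digits = 131, minutes = 21.66276; 131 + 21.66276/60 = 131.361046
  E ⇒ keep positive
Point 2:
  Latitude: 55.069′ = 0.917817°; total 45.917817
  N → positive
  Lon: 112 + 13.4407/60 = 112.224012
  W → negative
Point 3:
  Latitude: split at 2 digits → 21° and 5.65315′; 21 + 5.65315/60 = 21.094219
  hemisphere S, so the sign is −
  Longitude: split at 3 digits → 022° and 43.0002′; 22 + 43.0002/60 = 22.716670
  hemisphere W, so the sign is −
Point 4:
  φ: degrees = first 2 digits = 88, minutes = 48.19094; 88 + 48.19094/60 = 88.803182
  S → negative
  λ: split at 3 digits → 041° and 11.13128′; 41 + 11.13128/60 = 41.185521
  E ⇒ keep positive
Point 5:
  φ: 15 + 54/60 + 55.9/3600 = 15.915528
  N → positive
  Lon: 57′ + 54.7″ = 57.91167′; 179 + 57.91167/60 = 179.965194
  W → negative

1. 30.43630, 131.36105
2. 45.91782, -112.22401
3. -21.09422, -22.71667
4. -88.80318, 41.18552
5. 15.91553, -179.96519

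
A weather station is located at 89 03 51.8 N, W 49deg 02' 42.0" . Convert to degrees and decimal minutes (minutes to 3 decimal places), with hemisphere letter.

89° 3.863′ N, 49° 2.700′ W

Lat: seconds/60 = 0.86333; minutes = 3 + 0.86333 = 3.86333
Longitude: seconds/60 = 0.70000; minutes = 2 + 0.70000 = 2.70000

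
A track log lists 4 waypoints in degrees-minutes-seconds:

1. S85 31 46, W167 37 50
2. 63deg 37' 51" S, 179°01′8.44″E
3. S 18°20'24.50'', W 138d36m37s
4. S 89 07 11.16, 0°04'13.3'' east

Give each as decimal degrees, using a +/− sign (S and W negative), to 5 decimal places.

1. -85.52944, -167.63056
2. -63.63083, 179.01901
3. -18.34014, -138.61028
4. -89.11977, 0.07036

Point 1:
  φ: 85 + 31/60 + 46/3600 = 85.529444
  S → negative
  Longitude: 167° + 37/60 + 50/3600 = 167 + 0.616667 + 0.013889 = 167.630556
  W → negative
Point 2:
  Latitude: 63 + 37/60 + 51/3600 = 63.630833
  S → negative
  Lon: 179° + 1/60 + 8.44/3600 = 179 + 0.016667 + 0.002344 = 179.019011
  E → positive
Point 3:
  Latitude: 20′ + 24.5″ = 20.40833′; 18 + 20.40833/60 = 18.340139
  S ⇒ negate
  Longitude: 138 + 36/60 + 37/3600 = 138.610278
  W ⇒ negate
Point 4:
  φ: 7′ + 11.16″ = 7.18600′; 89 + 7.18600/60 = 89.119767
  S ⇒ negate
  Lon: 0 + 4/60 + 13.3/3600 = 0.070361
  E ⇒ keep positive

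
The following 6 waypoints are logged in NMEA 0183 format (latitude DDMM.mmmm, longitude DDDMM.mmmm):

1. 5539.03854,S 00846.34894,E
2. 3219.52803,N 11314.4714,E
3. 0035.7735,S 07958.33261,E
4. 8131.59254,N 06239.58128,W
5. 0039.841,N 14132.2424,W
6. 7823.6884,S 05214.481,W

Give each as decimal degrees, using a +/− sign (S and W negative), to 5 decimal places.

Point 1:
  Lat: split at 2 digits → 55° and 39.03854′; 55 + 39.03854/60 = 55.650642
  hemisphere S, so the sign is −
  Lon: degrees = first 3 digits = 8, minutes = 46.34894; 8 + 46.34894/60 = 8.772482
  E ⇒ keep positive
Point 2:
  Lat: degrees = first 2 digits = 32, minutes = 19.52803; 32 + 19.52803/60 = 32.325467
  N ⇒ keep positive
  Lon: degrees = first 3 digits = 113, minutes = 14.4714; 113 + 14.4714/60 = 113.241190
  E ⇒ keep positive
Point 3:
  φ: split at 2 digits → 00° and 35.7735′; 0 + 35.7735/60 = 0.596225
  hemisphere S, so the sign is −
  λ: split at 3 digits → 079° and 58.33261′; 79 + 58.33261/60 = 79.972210
  E → positive
Point 4:
  Latitude: split at 2 digits → 81° and 31.59254′; 81 + 31.59254/60 = 81.526542
  N → positive
  Lon: degrees = first 3 digits = 62, minutes = 39.58128; 62 + 39.58128/60 = 62.659688
  hemisphere W, so the sign is −
Point 5:
  Latitude: degrees = first 2 digits = 0, minutes = 39.841; 0 + 39.841/60 = 0.664017
  N ⇒ keep positive
  λ: degrees = first 3 digits = 141, minutes = 32.2424; 141 + 32.2424/60 = 141.537373
  W → negative
Point 6:
  Lat: degrees = first 2 digits = 78, minutes = 23.6884; 78 + 23.6884/60 = 78.394807
  S → negative
  λ: split at 3 digits → 052° and 14.481′; 52 + 14.481/60 = 52.241350
  W ⇒ negate

1. -55.65064, 8.77248
2. 32.32547, 113.24119
3. -0.59623, 79.97221
4. 81.52654, -62.65969
5. 0.66402, -141.53737
6. -78.39481, -52.24135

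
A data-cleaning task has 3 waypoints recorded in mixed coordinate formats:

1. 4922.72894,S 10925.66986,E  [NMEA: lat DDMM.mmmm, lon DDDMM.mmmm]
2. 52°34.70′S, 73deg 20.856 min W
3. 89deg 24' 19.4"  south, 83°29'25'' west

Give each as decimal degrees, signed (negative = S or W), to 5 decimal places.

Point 1:
  φ: degrees = first 2 digits = 49, minutes = 22.72894; 49 + 22.72894/60 = 49.378816
  S → negative
  λ: degrees = first 3 digits = 109, minutes = 25.66986; 109 + 25.66986/60 = 109.427831
  E ⇒ keep positive
Point 2:
  Lat: 34.7′ = 0.578333°; total 52.578333
  S → negative
  Lon: 73 + 20.856/60 = 73.347600
  W → negative
Point 3:
  Lat: 89 + 24/60 + 19.4/3600 = 89.405389
  hemisphere S, so the sign is −
  λ: 29′ + 25″ = 29.41667′; 83 + 29.41667/60 = 83.490278
  W ⇒ negate

1. -49.37882, 109.42783
2. -52.57833, -73.34760
3. -89.40539, -83.49028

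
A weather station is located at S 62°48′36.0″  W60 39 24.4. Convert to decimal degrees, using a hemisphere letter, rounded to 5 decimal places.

62.81000° S, 60.65678° W

Lat: 62° + 48/60 + 36/3600 = 62 + 0.800000 + 0.010000 = 62.810000
Longitude: 39′ + 24.4″ = 39.40667′; 60 + 39.40667/60 = 60.656778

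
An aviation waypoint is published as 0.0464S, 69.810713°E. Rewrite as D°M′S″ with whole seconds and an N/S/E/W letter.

0°02′47″ S, 69°48′39″ E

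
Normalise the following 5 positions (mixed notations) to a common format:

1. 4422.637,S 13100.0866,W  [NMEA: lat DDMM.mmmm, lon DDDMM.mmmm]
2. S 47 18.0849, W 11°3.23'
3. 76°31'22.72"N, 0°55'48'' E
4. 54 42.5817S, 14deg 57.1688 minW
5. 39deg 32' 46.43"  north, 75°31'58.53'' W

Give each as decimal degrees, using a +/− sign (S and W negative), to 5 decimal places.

1. -44.37728, -131.00144
2. -47.30142, -11.05383
3. 76.52298, 0.93000
4. -54.70970, -14.95281
5. 39.54623, -75.53293

Point 1:
  Lat: degrees = first 2 digits = 44, minutes = 22.637; 44 + 22.637/60 = 44.377283
  S ⇒ negate
  Lon: degrees = first 3 digits = 131, minutes = 0.0866; 131 + 0.0866/60 = 131.001443
  W → negative
Point 2:
  Latitude: 18.0849′ = 0.301415°; total 47.301415
  S ⇒ negate
  Lon: 3.23′ = 0.053833°; total 11.053833
  W ⇒ negate
Point 3:
  Latitude: 76° + 31/60 + 22.72/3600 = 76 + 0.516667 + 0.006311 = 76.522978
  N → positive
  Longitude: 0 + 55/60 + 48/3600 = 0.930000
  E → positive
Point 4:
  Lat: 42.5817′ = 0.709695°; total 54.709695
  hemisphere S, so the sign is −
  λ: 14 + 57.1688/60 = 14.952813
  hemisphere W, so the sign is −
Point 5:
  Latitude: 39 + 32/60 + 46.43/3600 = 39.546231
  N ⇒ keep positive
  λ: 31′ + 58.53″ = 31.97550′; 75 + 31.97550/60 = 75.532925
  W ⇒ negate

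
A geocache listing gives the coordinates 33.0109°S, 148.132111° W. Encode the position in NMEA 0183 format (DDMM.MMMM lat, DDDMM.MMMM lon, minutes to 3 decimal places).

3300.654,S / 14807.927,W

Latitude: minutes = (33.010900 − 33) × 60 = 0.65400
Longitude: fractional part 0.132111 → 7.92666 minutes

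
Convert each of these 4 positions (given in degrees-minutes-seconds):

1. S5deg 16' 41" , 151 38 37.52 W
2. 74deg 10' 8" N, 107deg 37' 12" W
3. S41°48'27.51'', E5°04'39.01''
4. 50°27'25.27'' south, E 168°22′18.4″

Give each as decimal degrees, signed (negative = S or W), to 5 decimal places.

1. -5.27806, -151.64376
2. 74.16889, -107.62000
3. -41.80764, 5.07750
4. -50.45702, 168.37178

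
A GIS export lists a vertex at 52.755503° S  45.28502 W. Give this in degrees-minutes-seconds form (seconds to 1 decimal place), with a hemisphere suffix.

52°45′19.8″ S, 45°17′6.1″ W

Lat: 0.755503 × 60 = 45.33018′ → 45′, remainder × 60 = 19.811″
Longitude: whole degrees 45; 17.10120′ → 17′ and 6.072″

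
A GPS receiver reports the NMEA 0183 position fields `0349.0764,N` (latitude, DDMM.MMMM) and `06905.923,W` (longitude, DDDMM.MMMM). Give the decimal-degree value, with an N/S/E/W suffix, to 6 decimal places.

3.817940° N, 69.098717° W

Lat: degrees = first 2 digits = 3, minutes = 49.0764; 3 + 49.0764/60 = 3.8179400
Lon: split at 3 digits → 069° and 5.923′; 69 + 5.923/60 = 69.0987167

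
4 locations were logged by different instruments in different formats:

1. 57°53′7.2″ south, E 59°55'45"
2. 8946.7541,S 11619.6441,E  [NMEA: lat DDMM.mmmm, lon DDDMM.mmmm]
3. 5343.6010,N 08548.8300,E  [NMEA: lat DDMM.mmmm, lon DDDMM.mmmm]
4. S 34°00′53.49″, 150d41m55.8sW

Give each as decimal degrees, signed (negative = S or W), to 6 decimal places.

Point 1:
  φ: 57 + 53/60 + 7.2/3600 = 57.8853333
  hemisphere S, so the sign is −
  Lon: 59 + 55/60 + 45/3600 = 59.9291667
  E ⇒ keep positive
Point 2:
  φ: degrees = first 2 digits = 89, minutes = 46.7541; 89 + 46.7541/60 = 89.7792350
  S ⇒ negate
  λ: degrees = first 3 digits = 116, minutes = 19.6441; 116 + 19.6441/60 = 116.3274017
  E ⇒ keep positive
Point 3:
  Lat: split at 2 digits → 53° and 43.601′; 53 + 43.601/60 = 53.7266833
  N ⇒ keep positive
  Longitude: split at 3 digits → 085° and 48.83′; 85 + 48.83/60 = 85.8138333
  E → positive
Point 4:
  Latitude: 34 + 0/60 + 53.49/3600 = 34.0148583
  hemisphere S, so the sign is −
  Lon: 41′ + 55.8″ = 41.93000′; 150 + 41.93000/60 = 150.6988333
  W → negative

1. -57.885333, 59.929167
2. -89.779235, 116.327402
3. 53.726683, 85.813833
4. -34.014858, -150.698833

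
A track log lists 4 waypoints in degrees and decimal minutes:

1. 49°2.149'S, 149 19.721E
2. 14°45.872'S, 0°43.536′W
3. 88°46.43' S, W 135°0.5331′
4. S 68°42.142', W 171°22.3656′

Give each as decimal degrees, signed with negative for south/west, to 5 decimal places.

1. -49.03582, 149.32868
2. -14.76453, -0.72560
3. -88.77383, -135.00889
4. -68.70237, -171.37276

Point 1:
  φ: 49 + 2.149/60 = 49.035817
  S ⇒ negate
  Longitude: 19.721′ = 0.328683°; total 149.328683
  E → positive
Point 2:
  Lat: 45.872′ = 0.764533°; total 14.764533
  hemisphere S, so the sign is −
  λ: 43.536′ = 0.725600°; total 0.725600
  hemisphere W, so the sign is −
Point 3:
  Lat: 46.43′ = 0.773833°; total 88.773833
  S → negative
  λ: 0.5331′ = 0.008885°; total 135.008885
  hemisphere W, so the sign is −
Point 4:
  Lat: 68 + 42.142/60 = 68.702367
  hemisphere S, so the sign is −
  λ: 171 + 22.3656/60 = 171.372760
  W ⇒ negate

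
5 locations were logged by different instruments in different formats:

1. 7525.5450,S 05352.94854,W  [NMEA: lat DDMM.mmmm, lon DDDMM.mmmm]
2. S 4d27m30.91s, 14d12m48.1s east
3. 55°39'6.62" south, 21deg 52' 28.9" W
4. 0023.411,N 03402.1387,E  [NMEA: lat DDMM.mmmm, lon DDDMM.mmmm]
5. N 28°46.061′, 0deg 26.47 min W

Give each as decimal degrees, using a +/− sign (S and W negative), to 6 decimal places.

Point 1:
  φ: degrees = first 2 digits = 75, minutes = 25.545; 75 + 25.545/60 = 75.4257500
  S → negative
  Longitude: split at 3 digits → 053° and 52.94854′; 53 + 52.94854/60 = 53.8824757
  hemisphere W, so the sign is −
Point 2:
  Latitude: 4 + 27/60 + 30.91/3600 = 4.4585861
  S ⇒ negate
  λ: 12′ + 48.1″ = 12.80167′; 14 + 12.80167/60 = 14.2133611
  E → positive
Point 3:
  φ: 55 + 39/60 + 6.62/3600 = 55.6518389
  S → negative
  λ: 21° + 52/60 + 28.9/3600 = 21 + 0.866667 + 0.008028 = 21.8746944
  hemisphere W, so the sign is −
Point 4:
  Lat: split at 2 digits → 00° and 23.411′; 0 + 23.411/60 = 0.3901833
  N ⇒ keep positive
  Longitude: split at 3 digits → 034° and 2.1387′; 34 + 2.1387/60 = 34.0356450
  E → positive
Point 5:
  Latitude: 28 + 46.061/60 = 28.7676833
  N ⇒ keep positive
  λ: 26.47′ = 0.441167°; total 0.4411667
  hemisphere W, so the sign is −

1. -75.425750, -53.882476
2. -4.458586, 14.213361
3. -55.651839, -21.874694
4. 0.390183, 34.035645
5. 28.767683, -0.441167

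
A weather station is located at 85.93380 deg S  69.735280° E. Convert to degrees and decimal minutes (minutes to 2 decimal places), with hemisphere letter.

85° 56.03′ S, 69° 44.12′ E

Latitude: 85° + 0.933800 × 60 = 85° 56.0280′
λ: 69° + 0.735280 × 60 = 69° 44.1168′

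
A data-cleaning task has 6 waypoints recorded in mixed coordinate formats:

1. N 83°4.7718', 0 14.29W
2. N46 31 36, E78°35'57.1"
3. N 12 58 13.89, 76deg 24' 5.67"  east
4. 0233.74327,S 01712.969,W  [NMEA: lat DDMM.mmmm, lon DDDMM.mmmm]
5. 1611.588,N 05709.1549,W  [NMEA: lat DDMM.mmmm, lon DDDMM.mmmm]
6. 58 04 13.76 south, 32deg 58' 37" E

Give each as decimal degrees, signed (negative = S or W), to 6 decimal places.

Point 1:
  Latitude: 83 + 4.7718/60 = 83.0795300
  N ⇒ keep positive
  Lon: 14.29′ = 0.238167°; total 0.2381667
  hemisphere W, so the sign is −
Point 2:
  Lat: 46° + 31/60 + 36/3600 = 46 + 0.516667 + 0.010000 = 46.5266667
  N → positive
  Lon: 78° + 35/60 + 57.1/3600 = 78 + 0.583333 + 0.015861 = 78.5991944
  E → positive
Point 3:
  φ: 12° + 58/60 + 13.89/3600 = 12 + 0.966667 + 0.003858 = 12.9705250
  N ⇒ keep positive
  Longitude: 76 + 24/60 + 5.67/3600 = 76.4015750
  E ⇒ keep positive
Point 4:
  Lat: degrees = first 2 digits = 2, minutes = 33.74327; 2 + 33.74327/60 = 2.5623878
  S ⇒ negate
  Lon: degrees = first 3 digits = 17, minutes = 12.969; 17 + 12.969/60 = 17.2161500
  W → negative
Point 5:
  φ: degrees = first 2 digits = 16, minutes = 11.588; 16 + 11.588/60 = 16.1931333
  N → positive
  Lon: degrees = first 3 digits = 57, minutes = 9.1549; 57 + 9.1549/60 = 57.1525817
  W ⇒ negate
Point 6:
  Lat: 58 + 4/60 + 13.76/3600 = 58.0704889
  hemisphere S, so the sign is −
  Longitude: 32 + 58/60 + 37/3600 = 32.9769444
  E → positive

1. 83.079530, -0.238167
2. 46.526667, 78.599194
3. 12.970525, 76.401575
4. -2.562388, -17.216150
5. 16.193133, -57.152582
6. -58.070489, 32.976944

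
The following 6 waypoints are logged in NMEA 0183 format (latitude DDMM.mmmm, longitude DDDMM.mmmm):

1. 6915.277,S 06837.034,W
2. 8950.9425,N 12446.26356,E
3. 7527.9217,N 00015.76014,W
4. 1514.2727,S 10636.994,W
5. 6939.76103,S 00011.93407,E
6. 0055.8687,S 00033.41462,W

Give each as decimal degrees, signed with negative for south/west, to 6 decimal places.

Point 1:
  φ: degrees = first 2 digits = 69, minutes = 15.277; 69 + 15.277/60 = 69.2546167
  S → negative
  Longitude: degrees = first 3 digits = 68, minutes = 37.034; 68 + 37.034/60 = 68.6172333
  W ⇒ negate
Point 2:
  Lat: split at 2 digits → 89° and 50.9425′; 89 + 50.9425/60 = 89.8490417
  N → positive
  λ: split at 3 digits → 124° and 46.26356′; 124 + 46.26356/60 = 124.7710593
  E ⇒ keep positive
Point 3:
  Lat: split at 2 digits → 75° and 27.9217′; 75 + 27.9217/60 = 75.4653617
  N → positive
  Longitude: split at 3 digits → 000° and 15.76014′; 0 + 15.76014/60 = 0.2626690
  W ⇒ negate
Point 4:
  Lat: degrees = first 2 digits = 15, minutes = 14.2727; 15 + 14.2727/60 = 15.2378783
  S ⇒ negate
  Lon: split at 3 digits → 106° and 36.994′; 106 + 36.994/60 = 106.6165667
  hemisphere W, so the sign is −
Point 5:
  Lat: degrees = first 2 digits = 69, minutes = 39.76103; 69 + 39.76103/60 = 69.6626838
  hemisphere S, so the sign is −
  Longitude: degrees = first 3 digits = 0, minutes = 11.93407; 0 + 11.93407/60 = 0.1989012
  E → positive
Point 6:
  Latitude: degrees = first 2 digits = 0, minutes = 55.8687; 0 + 55.8687/60 = 0.9311450
  S → negative
  λ: split at 3 digits → 000° and 33.41462′; 0 + 33.41462/60 = 0.5569103
  W ⇒ negate

1. -69.254617, -68.617233
2. 89.849042, 124.771059
3. 75.465362, -0.262669
4. -15.237878, -106.616567
5. -69.662684, 0.198901
6. -0.931145, -0.556910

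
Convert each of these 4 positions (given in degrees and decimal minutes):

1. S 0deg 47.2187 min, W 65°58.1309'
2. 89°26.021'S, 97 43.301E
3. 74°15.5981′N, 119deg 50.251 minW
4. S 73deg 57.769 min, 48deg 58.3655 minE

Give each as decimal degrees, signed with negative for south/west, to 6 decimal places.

1. -0.786978, -65.968848
2. -89.433683, 97.721683
3. 74.259968, -119.837517
4. -73.962817, 48.972758

Point 1:
  Latitude: 47.2187′ = 0.786978°; total 0.7869783
  S ⇒ negate
  λ: 65 + 58.1309/60 = 65.9688483
  hemisphere W, so the sign is −
Point 2:
  φ: 89 + 26.021/60 = 89.4336833
  S → negative
  Lon: 97 + 43.301/60 = 97.7216833
  E → positive
Point 3:
  Latitude: 74 + 15.5981/60 = 74.2599683
  N → positive
  Longitude: 119 + 50.251/60 = 119.8375167
  W → negative
Point 4:
  Latitude: 73 + 57.769/60 = 73.9628167
  hemisphere S, so the sign is −
  λ: 58.3655′ = 0.972758°; total 48.9727583
  E ⇒ keep positive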